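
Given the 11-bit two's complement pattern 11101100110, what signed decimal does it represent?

Binary: 11101100110
Sign bit: 1 (negative)
Invert: 00010011001
Add 1:  00010011010
Magnitude: 00010011010 = 128 + 16 + 8 + 2 = 154
Value: -154



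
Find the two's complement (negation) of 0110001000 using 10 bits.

Original: 0110001000
Step 1 - Invert all bits: 1001110111
Step 2 - Add 1: 1001111000
Verification: 0110001000 + 1001111000 = 10000000000; discarding the end carry (carry out of the top bit) leaves the 10-bit value 0000000000, as required for x + (-x)



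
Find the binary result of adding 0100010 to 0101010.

Add column by column from the right: bit + bit + carry-in; write the sum mod 2, carry 1 when the sum is 2 or 3.
carry:  1000100
        0100010
+       0101010
---------------
       01001100
(the carry out of the leftmost column, 0, becomes the leading bit)
Decimal check:
  0100010 = 32 + 2 = 34
  0101010 = 32 + 8 + 2 = 42
  34 + 42 = 76, and 01001100 = 64 + 8 + 4 = 76 ✓



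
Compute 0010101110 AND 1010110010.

AND: 1 only when both bits are 1
  0010101110
& 1010110010
------------
  0010100010
Decimal: 174 & 690 = 162



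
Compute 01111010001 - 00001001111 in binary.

Method 1 - Direct subtraction (column by column from the right: bit − bit − borrow-in; if negative, add 2 and borrow 1 from the next column):
borrow: 00000011100
        01111010001
-       00001001111
-------------------
        01110000010

Method 2 - Add two's complement:
Two's complement of 00001001111: invert → 11110110000, add 1 → 11110110001
  01111010001
+ 11110110001
-------------
 101110000010  (end carry out of the top bit = 1)
Discarding the end carry: 01110000010
Decimal check:
  01111010001 = 512 + 256 + 128 + 64 + 16 + 1 = 977
  00001001111 = 64 + 8 + 4 + 2 + 1 = 79
  977 - 79 = 898, and 01110000010 = 512 + 256 + 128 + 2 = 898 ✓



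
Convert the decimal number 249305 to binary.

Using repeated division by 2:
249305 ÷ 2 = 124652 remainder 1
124652 ÷ 2 = 62326 remainder 0
62326 ÷ 2 = 31163 remainder 0
31163 ÷ 2 = 15581 remainder 1
15581 ÷ 2 = 7790 remainder 1
7790 ÷ 2 = 3895 remainder 0
3895 ÷ 2 = 1947 remainder 1
1947 ÷ 2 = 973 remainder 1
973 ÷ 2 = 486 remainder 1
486 ÷ 2 = 243 remainder 0
243 ÷ 2 = 121 remainder 1
121 ÷ 2 = 60 remainder 1
60 ÷ 2 = 30 remainder 0
30 ÷ 2 = 15 remainder 0
15 ÷ 2 = 7 remainder 1
7 ÷ 2 = 3 remainder 1
3 ÷ 2 = 1 remainder 1
1 ÷ 2 = 0 remainder 1
Reading remainders bottom to top: 111100110111011001



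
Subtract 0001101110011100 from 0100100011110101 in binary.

Method 1 - Direct subtraction (column by column from the right: bit − bit − borrow-in; if negative, add 2 and borrow 1 from the next column):
borrow: 0111111000110000
        0100100011110101
-       0001101110011100
------------------------
        0010110101011001

Method 2 - Add two's complement:
Two's complement of 0001101110011100: invert → 1110010001100011, add 1 → 1110010001100100
  0100100011110101
+ 1110010001100100
------------------
 10010110101011001  (end carry out of the top bit = 1)
Discarding the end carry: 0010110101011001
Decimal check:
  0100100011110101 = 16384 + 2048 + 128 + 64 + 32 + 16 + 4 + 1 = 18677
  0001101110011100 = 4096 + 2048 + 512 + 256 + 128 + 16 + 8 + 4 = 7068
  18677 - 7068 = 11609, and 0010110101011001 = 8192 + 2048 + 1024 + 256 + 64 + 16 + 8 + 1 = 11609 ✓



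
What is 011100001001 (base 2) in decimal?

Sum of powers of 2 for each 1-bit:
2^0 + 2^3 + 2^8 + 2^9 + 2^10
= 1 + 8 + 256 + 512 + 1024
= 1801



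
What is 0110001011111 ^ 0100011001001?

XOR: 1 when bits differ
  0110001011111
^ 0100011001001
---------------
  0010010010110
Decimal: 3167 ^ 2249 = 1174



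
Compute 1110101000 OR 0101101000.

OR: 1 when either bit is 1
  1110101000
| 0101101000
------------
  1111101000
Decimal: 936 | 360 = 1000



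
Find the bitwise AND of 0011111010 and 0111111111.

AND: 1 only when both bits are 1
  0011111010
& 0111111111
------------
  0011111010
Decimal: 250 & 511 = 250



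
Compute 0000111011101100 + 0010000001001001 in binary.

Add column by column from the right: bit + bit + carry-in; write the sum mod 2, carry 1 when the sum is 2 or 3.
carry:  0000000110010000
        0000111011101100
+       0010000001001001
------------------------
       00010111100110101
(the carry out of the leftmost column, 0, becomes the leading bit)
Decimal check:
  0000111011101100 = 2048 + 1024 + 512 + 128 + 64 + 32 + 8 + 4 = 3820
  0010000001001001 = 8192 + 64 + 8 + 1 = 8265
  3820 + 8265 = 12085, and 00010111100110101 = 8192 + 2048 + 1024 + 512 + 256 + 32 + 16 + 4 + 1 = 12085 ✓



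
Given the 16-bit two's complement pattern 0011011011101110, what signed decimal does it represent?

Binary: 0011011011101110
Sign bit: 0 (non-negative)
Read directly as an unsigned value:
0011011011101110 = 8192 + 4096 + 1024 + 512 + 128 + 64 + 32 + 8 + 4 + 2 = 14062
Value: 14062



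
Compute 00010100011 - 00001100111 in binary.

Method 1 - Direct subtraction (column by column from the right: bit − bit − borrow-in; if negative, add 2 and borrow 1 from the next column):
borrow: 00011111000
        00010100011
-       00001100111
-------------------
        00000111100

Method 2 - Add two's complement:
Two's complement of 00001100111: invert → 11110011000, add 1 → 11110011001
  00010100011
+ 11110011001
-------------
 100000111100  (end carry out of the top bit = 1)
Discarding the end carry: 00000111100
Decimal check:
  00010100011 = 128 + 32 + 2 + 1 = 163
  00001100111 = 64 + 32 + 4 + 2 + 1 = 103
  163 - 103 = 60, and 00000111100 = 32 + 16 + 8 + 4 = 60 ✓



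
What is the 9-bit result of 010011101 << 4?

Original: 010011101 (decimal 157)
Shift left by 4 positions
Append 4 zeros on the right and drop the 4 high bits that overflow the 9-bit width
Result: 111010000 (decimal 464)
Equivalent: 157 << 4 = 157 × 2^4 = 2512, truncated to 9 bits = 464



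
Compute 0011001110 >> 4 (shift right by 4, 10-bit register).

Original: 0011001110 (decimal 206)
Shift right by 4 positions
Drop the 4 low bits; fill with zeros on the left
Result: 0000001100 (decimal 12)
Equivalent: 206 >> 4 = 206 ÷ 2^4 = 12



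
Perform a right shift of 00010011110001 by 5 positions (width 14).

Original: 00010011110001 (decimal 1265)
Shift right by 5 positions
Drop the 5 low bits; fill with zeros on the left
Result: 00000000100111 (decimal 39)
Equivalent: 1265 >> 5 = 1265 ÷ 2^5 = 39



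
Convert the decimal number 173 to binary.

Using repeated division by 2:
173 ÷ 2 = 86 remainder 1
86 ÷ 2 = 43 remainder 0
43 ÷ 2 = 21 remainder 1
21 ÷ 2 = 10 remainder 1
10 ÷ 2 = 5 remainder 0
5 ÷ 2 = 2 remainder 1
2 ÷ 2 = 1 remainder 0
1 ÷ 2 = 0 remainder 1
Reading remainders bottom to top: 10101101



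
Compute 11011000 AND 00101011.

AND: 1 only when both bits are 1
  11011000
& 00101011
----------
  00001000
Decimal: 216 & 43 = 8



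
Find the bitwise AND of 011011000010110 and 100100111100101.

AND: 1 only when both bits are 1
  011011000010110
& 100100111100101
-----------------
  000000000000100
Decimal: 13846 & 18917 = 4



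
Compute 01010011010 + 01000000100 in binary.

Add column by column from the right: bit + bit + carry-in; write the sum mod 2, carry 1 when the sum is 2 or 3.
carry:  10000000000
        01010011010
+       01000000100
-------------------
       010010011110
(the carry out of the leftmost column, 0, becomes the leading bit)
Decimal check:
  01010011010 = 512 + 128 + 16 + 8 + 2 = 666
  01000000100 = 512 + 4 = 516
  666 + 516 = 1182, and 010010011110 = 1024 + 128 + 16 + 8 + 4 + 2 = 1182 ✓



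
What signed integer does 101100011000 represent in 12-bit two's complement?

Binary: 101100011000
Sign bit: 1 (negative)
Invert: 010011100111
Add 1:  010011101000
Magnitude: 010011101000 = 1024 + 128 + 64 + 32 + 8 = 1256
Value: -1256



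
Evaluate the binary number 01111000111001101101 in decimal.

Sum of powers of 2 for each 1-bit:
2^0 + 2^2 + 2^3 + 2^5 + 2^6 + 2^9 + 2^10 + 2^11 + 2^15 + 2^16 + 2^17 + 2^18
= 1 + 4 + 8 + 32 + 64 + 512 + 1024 + 2048 + 32768 + 65536 + 131072 + 262144
= 495213



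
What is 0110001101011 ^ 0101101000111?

XOR: 1 when bits differ
  0110001101011
^ 0101101000111
---------------
  0011100101100
Decimal: 3179 ^ 2887 = 1836



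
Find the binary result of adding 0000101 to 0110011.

Add column by column from the right: bit + bit + carry-in; write the sum mod 2, carry 1 when the sum is 2 or 3.
carry:  0001110
        0000101
+       0110011
---------------
       00111000
(the carry out of the leftmost column, 0, becomes the leading bit)
Decimal check:
  0000101 = 4 + 1 = 5
  0110011 = 32 + 16 + 2 + 1 = 51
  5 + 51 = 56, and 00111000 = 32 + 16 + 8 = 56 ✓



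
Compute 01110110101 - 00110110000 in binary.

Method 1 - Direct subtraction (column by column from the right: bit − bit − borrow-in; if negative, add 2 and borrow 1 from the next column):
borrow: 00000000000
        01110110101
-       00110110000
-------------------
        01000000101

Method 2 - Add two's complement:
Two's complement of 00110110000: invert → 11001001111, add 1 → 11001010000
  01110110101
+ 11001010000
-------------
 101000000101  (end carry out of the top bit = 1)
Discarding the end carry: 01000000101
Decimal check:
  01110110101 = 512 + 256 + 128 + 32 + 16 + 4 + 1 = 949
  00110110000 = 256 + 128 + 32 + 16 = 432
  949 - 432 = 517, and 01000000101 = 512 + 4 + 1 = 517 ✓



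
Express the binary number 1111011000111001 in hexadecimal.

Group into 4-bit nibbles from right:
  1111 = F
  0110 = 6
  0011 = 3
  1001 = 9
Result: F639



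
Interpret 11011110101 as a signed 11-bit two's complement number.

Binary: 11011110101
Sign bit: 1 (negative)
Invert: 00100001010
Add 1:  00100001011
Magnitude: 00100001011 = 256 + 8 + 2 + 1 = 267
Value: -267



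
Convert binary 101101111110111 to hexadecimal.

Group into 4-bit nibbles from right:
  0101 = 5
  1011 = B
  1111 = F
  0111 = 7
Result: 5BF7



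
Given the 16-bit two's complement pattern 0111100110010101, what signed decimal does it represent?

Binary: 0111100110010101
Sign bit: 0 (non-negative)
Read directly as an unsigned value:
0111100110010101 = 16384 + 8192 + 4096 + 2048 + 256 + 128 + 16 + 4 + 1 = 31125
Value: 31125



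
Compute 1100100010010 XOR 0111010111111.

XOR: 1 when bits differ
  1100100010010
^ 0111010111111
---------------
  1011110101101
Decimal: 6418 ^ 3775 = 6061



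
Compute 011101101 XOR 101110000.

XOR: 1 when bits differ
  011101101
^ 101110000
-----------
  110011101
Decimal: 237 ^ 368 = 413



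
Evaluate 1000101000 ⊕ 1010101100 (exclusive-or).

XOR: 1 when bits differ
  1000101000
^ 1010101100
------------
  0010000100
Decimal: 552 ^ 684 = 132



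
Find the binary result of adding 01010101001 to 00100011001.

Add column by column from the right: bit + bit + carry-in; write the sum mod 2, carry 1 when the sum is 2 or 3.
carry:  00001110010
        01010101001
+       00100011001
-------------------
       001111000010
(the carry out of the leftmost column, 0, becomes the leading bit)
Decimal check:
  01010101001 = 512 + 128 + 32 + 8 + 1 = 681
  00100011001 = 256 + 16 + 8 + 1 = 281
  681 + 281 = 962, and 001111000010 = 512 + 256 + 128 + 64 + 2 = 962 ✓



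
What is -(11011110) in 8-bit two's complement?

Original (sign bit 1, negative): 11011110
Step 1 - Invert all bits: 00100001
Step 2 - Add 1: 00100010
Verification: 11011110 + 00100010 = 100000000; discarding the end carry (carry out of the top bit) leaves the 8-bit value 00000000, as required for x + (-x)



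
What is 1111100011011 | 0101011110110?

OR: 1 when either bit is 1
  1111100011011
| 0101011110110
---------------
  1111111111111
Decimal: 7963 | 2806 = 8191



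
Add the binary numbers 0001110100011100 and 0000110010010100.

Add column by column from the right: bit + bit + carry-in; write the sum mod 2, carry 1 when the sum is 2 or 3.
carry:  0011100000111000
        0001110100011100
+       0000110010010100
------------------------
       00010100110110000
(the carry out of the leftmost column, 0, becomes the leading bit)
Decimal check:
  0001110100011100 = 4096 + 2048 + 1024 + 256 + 16 + 8 + 4 = 7452
  0000110010010100 = 2048 + 1024 + 128 + 16 + 4 = 3220
  7452 + 3220 = 10672, and 00010100110110000 = 8192 + 2048 + 256 + 128 + 32 + 16 = 10672 ✓



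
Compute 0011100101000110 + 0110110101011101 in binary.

Add column by column from the right: bit + bit + carry-in; write the sum mod 2, carry 1 when the sum is 2 or 3.
carry:  1111001010111000
        0011100101000110
+       0110110101011101
------------------------
       01010011010100011
(the carry out of the leftmost column, 0, becomes the leading bit)
Decimal check:
  0011100101000110 = 8192 + 4096 + 2048 + 256 + 64 + 4 + 2 = 14662
  0110110101011101 = 16384 + 8192 + 2048 + 1024 + 256 + 64 + 16 + 8 + 4 + 1 = 27997
  14662 + 27997 = 42659, and 01010011010100011 = 32768 + 8192 + 1024 + 512 + 128 + 32 + 2 + 1 = 42659 ✓



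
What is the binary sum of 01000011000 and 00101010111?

Add column by column from the right: bit + bit + carry-in; write the sum mod 2, carry 1 when the sum is 2 or 3.
carry:  00000100000
        01000011000
+       00101010111
-------------------
       001101101111
(the carry out of the leftmost column, 0, becomes the leading bit)
Decimal check:
  01000011000 = 512 + 16 + 8 = 536
  00101010111 = 256 + 64 + 16 + 4 + 2 + 1 = 343
  536 + 343 = 879, and 001101101111 = 512 + 256 + 64 + 32 + 8 + 4 + 2 + 1 = 879 ✓



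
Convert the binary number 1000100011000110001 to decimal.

Sum of powers of 2 for each 1-bit:
2^0 + 2^4 + 2^5 + 2^9 + 2^10 + 2^14 + 2^18
= 1 + 16 + 32 + 512 + 1024 + 16384 + 262144
= 280113



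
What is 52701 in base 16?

Using repeated division by 16 (digits 10–15 are A–F):
52701 ÷ 16 = 3293 remainder 13 (D)
3293 ÷ 16 = 205 remainder 13 (D)
205 ÷ 16 = 12 remainder 13 (D)
12 ÷ 16 = 0 remainder 12 (C)
Reading remainders bottom to top: CDDD



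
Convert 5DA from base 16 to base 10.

Expand by place value (powers of 16):
Digit values: D = 13, A = 10
5DA = 5 × 16^2 + 13 × 16^1 + 10 × 16^0
= 5 × 256 + 13 × 16 + 10 × 1
= 1280 + 208 + 10
= 1498



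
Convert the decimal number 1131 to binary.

Using repeated division by 2:
1131 ÷ 2 = 565 remainder 1
565 ÷ 2 = 282 remainder 1
282 ÷ 2 = 141 remainder 0
141 ÷ 2 = 70 remainder 1
70 ÷ 2 = 35 remainder 0
35 ÷ 2 = 17 remainder 1
17 ÷ 2 = 8 remainder 1
8 ÷ 2 = 4 remainder 0
4 ÷ 2 = 2 remainder 0
2 ÷ 2 = 1 remainder 0
1 ÷ 2 = 0 remainder 1
Reading remainders bottom to top: 10001101011



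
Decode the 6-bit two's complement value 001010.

Binary: 001010
Sign bit: 0 (non-negative)
Read directly as an unsigned value:
001010 = 8 + 2 = 10
Value: 10



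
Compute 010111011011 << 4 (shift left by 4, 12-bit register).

Original: 010111011011 (decimal 1499)
Shift left by 4 positions
Append 4 zeros on the right and drop the 4 high bits that overflow the 12-bit width
Result: 110110110000 (decimal 3504)
Equivalent: 1499 << 4 = 1499 × 2^4 = 23984, truncated to 12 bits = 3504



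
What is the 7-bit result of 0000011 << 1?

Original: 0000011 (decimal 3)
Shift left by 1 position
Append 1 zero on the right
Result: 0000110 (decimal 6)
Equivalent: 3 << 1 = 3 × 2^1 = 6



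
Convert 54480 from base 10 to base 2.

Using repeated division by 2:
54480 ÷ 2 = 27240 remainder 0
27240 ÷ 2 = 13620 remainder 0
13620 ÷ 2 = 6810 remainder 0
6810 ÷ 2 = 3405 remainder 0
3405 ÷ 2 = 1702 remainder 1
1702 ÷ 2 = 851 remainder 0
851 ÷ 2 = 425 remainder 1
425 ÷ 2 = 212 remainder 1
212 ÷ 2 = 106 remainder 0
106 ÷ 2 = 53 remainder 0
53 ÷ 2 = 26 remainder 1
26 ÷ 2 = 13 remainder 0
13 ÷ 2 = 6 remainder 1
6 ÷ 2 = 3 remainder 0
3 ÷ 2 = 1 remainder 1
1 ÷ 2 = 0 remainder 1
Reading remainders bottom to top: 1101010011010000



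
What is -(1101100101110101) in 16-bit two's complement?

Original (sign bit 1, negative): 1101100101110101
Step 1 - Invert all bits: 0010011010001010
Step 2 - Add 1: 0010011010001011
Verification: 1101100101110101 + 0010011010001011 = 10000000000000000; discarding the end carry (carry out of the top bit) leaves the 16-bit value 0000000000000000, as required for x + (-x)



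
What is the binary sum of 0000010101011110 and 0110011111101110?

Add column by column from the right: bit + bit + carry-in; write the sum mod 2, carry 1 when the sum is 2 or 3.
carry:  0000111111111100
        0000010101011110
+       0110011111101110
------------------------
       00110110101001100
(the carry out of the leftmost column, 0, becomes the leading bit)
Decimal check:
  0000010101011110 = 1024 + 256 + 64 + 16 + 8 + 4 + 2 = 1374
  0110011111101110 = 16384 + 8192 + 1024 + 512 + 256 + 128 + 64 + 32 + 8 + 4 + 2 = 26606
  1374 + 26606 = 27980, and 00110110101001100 = 16384 + 8192 + 2048 + 1024 + 256 + 64 + 8 + 4 = 27980 ✓



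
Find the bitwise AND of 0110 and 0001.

AND: 1 only when both bits are 1
  0110
& 0001
------
  0000
Decimal: 6 & 1 = 0



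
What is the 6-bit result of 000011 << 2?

Original: 000011 (decimal 3)
Shift left by 2 positions
Append 2 zeros on the right
Result: 001100 (decimal 12)
Equivalent: 3 << 2 = 3 × 2^2 = 12



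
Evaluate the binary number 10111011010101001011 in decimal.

Sum of powers of 2 for each 1-bit:
2^0 + 2^1 + 2^3 + 2^6 + 2^8 + 2^10 + 2^12 + 2^13 + 2^15 + 2^16 + 2^17 + 2^19
= 1 + 2 + 8 + 64 + 256 + 1024 + 4096 + 8192 + 32768 + 65536 + 131072 + 524288
= 767307



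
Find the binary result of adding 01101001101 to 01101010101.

Add column by column from the right: bit + bit + carry-in; write the sum mod 2, carry 1 when the sum is 2 or 3.
carry:  11010111010
        01101001101
+       01101010101
-------------------
       011010100010
(the carry out of the leftmost column, 0, becomes the leading bit)
Decimal check:
  01101001101 = 512 + 256 + 64 + 8 + 4 + 1 = 845
  01101010101 = 512 + 256 + 64 + 16 + 4 + 1 = 853
  845 + 853 = 1698, and 011010100010 = 1024 + 512 + 128 + 32 + 2 = 1698 ✓



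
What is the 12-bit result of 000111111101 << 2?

Original: 000111111101 (decimal 509)
Shift left by 2 positions
Append 2 zeros on the right
Result: 011111110100 (decimal 2036)
Equivalent: 509 << 2 = 509 × 2^2 = 2036



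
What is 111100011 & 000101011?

AND: 1 only when both bits are 1
  111100011
& 000101011
-----------
  000100011
Decimal: 483 & 43 = 35



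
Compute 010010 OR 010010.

OR: 1 when either bit is 1
  010010
| 010010
--------
  010010
Decimal: 18 | 18 = 18



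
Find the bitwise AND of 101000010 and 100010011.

AND: 1 only when both bits are 1
  101000010
& 100010011
-----------
  100000010
Decimal: 322 & 275 = 258



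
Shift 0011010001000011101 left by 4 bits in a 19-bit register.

Original: 0011010001000011101 (decimal 107037)
Shift left by 4 positions
Append 4 zeros on the right and drop the 4 high bits that overflow the 19-bit width
Result: 0100010000111010000 (decimal 139728)
Equivalent: 107037 << 4 = 107037 × 2^4 = 1712592, truncated to 19 bits = 139728



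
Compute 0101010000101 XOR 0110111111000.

XOR: 1 when bits differ
  0101010000101
^ 0110111111000
---------------
  0011101111101
Decimal: 2693 ^ 3576 = 1917



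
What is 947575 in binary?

Using repeated division by 2:
947575 ÷ 2 = 473787 remainder 1
473787 ÷ 2 = 236893 remainder 1
236893 ÷ 2 = 118446 remainder 1
118446 ÷ 2 = 59223 remainder 0
59223 ÷ 2 = 29611 remainder 1
29611 ÷ 2 = 14805 remainder 1
14805 ÷ 2 = 7402 remainder 1
7402 ÷ 2 = 3701 remainder 0
3701 ÷ 2 = 1850 remainder 1
1850 ÷ 2 = 925 remainder 0
925 ÷ 2 = 462 remainder 1
462 ÷ 2 = 231 remainder 0
231 ÷ 2 = 115 remainder 1
115 ÷ 2 = 57 remainder 1
57 ÷ 2 = 28 remainder 1
28 ÷ 2 = 14 remainder 0
14 ÷ 2 = 7 remainder 0
7 ÷ 2 = 3 remainder 1
3 ÷ 2 = 1 remainder 1
1 ÷ 2 = 0 remainder 1
Reading remainders bottom to top: 11100111010101110111



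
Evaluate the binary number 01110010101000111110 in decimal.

Sum of powers of 2 for each 1-bit:
2^1 + 2^2 + 2^3 + 2^4 + 2^5 + 2^9 + 2^11 + 2^13 + 2^16 + 2^17 + 2^18
= 2 + 4 + 8 + 16 + 32 + 512 + 2048 + 8192 + 65536 + 131072 + 262144
= 469566



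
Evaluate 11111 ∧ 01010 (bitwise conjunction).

AND: 1 only when both bits are 1
  11111
& 01010
-------
  01010
Decimal: 31 & 10 = 10



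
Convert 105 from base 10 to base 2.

Using repeated division by 2:
105 ÷ 2 = 52 remainder 1
52 ÷ 2 = 26 remainder 0
26 ÷ 2 = 13 remainder 0
13 ÷ 2 = 6 remainder 1
6 ÷ 2 = 3 remainder 0
3 ÷ 2 = 1 remainder 1
1 ÷ 2 = 0 remainder 1
Reading remainders bottom to top: 1101001



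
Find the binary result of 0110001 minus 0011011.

Method 1 - Direct subtraction (column by column from the right: bit − bit − borrow-in; if negative, add 2 and borrow 1 from the next column):
borrow: 0111100
        0110001
-       0011011
---------------
        0010110

Method 2 - Add two's complement:
Two's complement of 0011011: invert → 1100100, add 1 → 1100101
  0110001
+ 1100101
---------
 10010110  (end carry out of the top bit = 1)
Discarding the end carry: 0010110
Decimal check:
  0110001 = 32 + 16 + 1 = 49
  0011011 = 16 + 8 + 2 + 1 = 27
  49 - 27 = 22, and 0010110 = 16 + 4 + 2 = 22 ✓



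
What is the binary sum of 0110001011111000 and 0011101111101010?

Add column by column from the right: bit + bit + carry-in; write the sum mod 2, carry 1 when the sum is 2 or 3.
carry:  1100011111110000
        0110001011111000
+       0011101111101010
------------------------
       01001111011100010
(the carry out of the leftmost column, 0, becomes the leading bit)
Decimal check:
  0110001011111000 = 16384 + 8192 + 512 + 128 + 64 + 32 + 16 + 8 = 25336
  0011101111101010 = 8192 + 4096 + 2048 + 512 + 256 + 128 + 64 + 32 + 8 + 2 = 15338
  25336 + 15338 = 40674, and 01001111011100010 = 32768 + 4096 + 2048 + 1024 + 512 + 128 + 64 + 32 + 2 = 40674 ✓



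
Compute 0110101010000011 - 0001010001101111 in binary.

Method 1 - Direct subtraction (column by column from the right: bit − bit − borrow-in; if negative, add 2 and borrow 1 from the next column):
borrow: 0010100011111000
        0110101010000011
-       0001010001101111
------------------------
        0101011000010100

Method 2 - Add two's complement:
Two's complement of 0001010001101111: invert → 1110101110010000, add 1 → 1110101110010001
  0110101010000011
+ 1110101110010001
------------------
 10101011000010100  (end carry out of the top bit = 1)
Discarding the end carry: 0101011000010100
Decimal check:
  0110101010000011 = 16384 + 8192 + 2048 + 512 + 128 + 2 + 1 = 27267
  0001010001101111 = 4096 + 1024 + 64 + 32 + 8 + 4 + 2 + 1 = 5231
  27267 - 5231 = 22036, and 0101011000010100 = 16384 + 4096 + 1024 + 512 + 16 + 4 = 22036 ✓



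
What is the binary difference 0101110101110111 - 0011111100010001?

Method 1 - Direct subtraction (column by column from the right: bit − bit − borrow-in; if negative, add 2 and borrow 1 from the next column):
borrow: 0111110000000000
        0101110101110111
-       0011111100010001
------------------------
        0001111001100110

Method 2 - Add two's complement:
Two's complement of 0011111100010001: invert → 1100000011101110, add 1 → 1100000011101111
  0101110101110111
+ 1100000011101111
------------------
 10001111001100110  (end carry out of the top bit = 1)
Discarding the end carry: 0001111001100110
Decimal check:
  0101110101110111 = 16384 + 4096 + 2048 + 1024 + 256 + 64 + 32 + 16 + 4 + 2 + 1 = 23927
  0011111100010001 = 8192 + 4096 + 2048 + 1024 + 512 + 256 + 16 + 1 = 16145
  23927 - 16145 = 7782, and 0001111001100110 = 4096 + 2048 + 1024 + 512 + 64 + 32 + 4 + 2 = 7782 ✓



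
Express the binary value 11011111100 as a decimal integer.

Sum of powers of 2 for each 1-bit:
2^2 + 2^3 + 2^4 + 2^5 + 2^6 + 2^7 + 2^9 + 2^10
= 4 + 8 + 16 + 32 + 64 + 128 + 512 + 1024
= 1788



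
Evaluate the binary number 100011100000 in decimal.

Sum of powers of 2 for each 1-bit:
2^5 + 2^6 + 2^7 + 2^11
= 32 + 64 + 128 + 2048
= 2272



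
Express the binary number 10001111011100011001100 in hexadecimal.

Group into 4-bit nibbles from right:
  0100 = 4
  0111 = 7
  1011 = B
  1000 = 8
  1100 = C
  1100 = C
Result: 47B8CC



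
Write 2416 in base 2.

Using repeated division by 2:
2416 ÷ 2 = 1208 remainder 0
1208 ÷ 2 = 604 remainder 0
604 ÷ 2 = 302 remainder 0
302 ÷ 2 = 151 remainder 0
151 ÷ 2 = 75 remainder 1
75 ÷ 2 = 37 remainder 1
37 ÷ 2 = 18 remainder 1
18 ÷ 2 = 9 remainder 0
9 ÷ 2 = 4 remainder 1
4 ÷ 2 = 2 remainder 0
2 ÷ 2 = 1 remainder 0
1 ÷ 2 = 0 remainder 1
Reading remainders bottom to top: 100101110000



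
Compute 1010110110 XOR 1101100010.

XOR: 1 when bits differ
  1010110110
^ 1101100010
------------
  0111010100
Decimal: 694 ^ 866 = 468



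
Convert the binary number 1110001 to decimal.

Sum of powers of 2 for each 1-bit:
2^0 + 2^4 + 2^5 + 2^6
= 1 + 16 + 32 + 64
= 113



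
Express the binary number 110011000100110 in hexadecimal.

Group into 4-bit nibbles from right:
  0110 = 6
  0110 = 6
  0010 = 2
  0110 = 6
Result: 6626



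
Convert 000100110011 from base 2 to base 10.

Sum of powers of 2 for each 1-bit:
2^0 + 2^1 + 2^4 + 2^5 + 2^8
= 1 + 2 + 16 + 32 + 256
= 307



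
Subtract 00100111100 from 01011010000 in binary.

Method 1 - Direct subtraction (column by column from the right: bit − bit − borrow-in; if negative, add 2 and borrow 1 from the next column):
borrow: 01001111000
        01011010000
-       00100111100
-------------------
        00110010100

Method 2 - Add two's complement:
Two's complement of 00100111100: invert → 11011000011, add 1 → 11011000100
  01011010000
+ 11011000100
-------------
 100110010100  (end carry out of the top bit = 1)
Discarding the end carry: 00110010100
Decimal check:
  01011010000 = 512 + 128 + 64 + 16 = 720
  00100111100 = 256 + 32 + 16 + 8 + 4 = 316
  720 - 316 = 404, and 00110010100 = 256 + 128 + 16 + 4 = 404 ✓



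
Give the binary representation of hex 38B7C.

Convert each hex digit to 4 bits:
  3 = 0011
  8 = 1000
  B = 1011
  7 = 0111
  C = 1100
Concatenate: 00111000101101111100



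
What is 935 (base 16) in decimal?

Expand by place value (powers of 16):
935 = 9 × 16^2 + 3 × 16^1 + 5 × 16^0
= 9 × 256 + 3 × 16 + 5 × 1
= 2304 + 48 + 5
= 2357



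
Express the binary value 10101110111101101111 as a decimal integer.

Sum of powers of 2 for each 1-bit:
2^0 + 2^1 + 2^2 + 2^3 + 2^5 + 2^6 + 2^8 + 2^9 + 2^10 + 2^11 + 2^13 + 2^14 + 2^15 + 2^17 + 2^19
= 1 + 2 + 4 + 8 + 32 + 64 + 256 + 512 + 1024 + 2048 + 8192 + 16384 + 32768 + 131072 + 524288
= 716655



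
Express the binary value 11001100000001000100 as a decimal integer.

Sum of powers of 2 for each 1-bit:
2^2 + 2^6 + 2^14 + 2^15 + 2^18 + 2^19
= 4 + 64 + 16384 + 32768 + 262144 + 524288
= 835652



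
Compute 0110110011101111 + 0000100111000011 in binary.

Add column by column from the right: bit + bit + carry-in; write the sum mod 2, carry 1 when the sum is 2 or 3.
carry:  0001001110011110
        0110110011101111
+       0000100111000011
------------------------
       00111011010110010
(the carry out of the leftmost column, 0, becomes the leading bit)
Decimal check:
  0110110011101111 = 16384 + 8192 + 2048 + 1024 + 128 + 64 + 32 + 8 + 4 + 2 + 1 = 27887
  0000100111000011 = 2048 + 256 + 128 + 64 + 2 + 1 = 2499
  27887 + 2499 = 30386, and 00111011010110010 = 16384 + 8192 + 4096 + 1024 + 512 + 128 + 32 + 16 + 2 = 30386 ✓



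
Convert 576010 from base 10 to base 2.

Using repeated division by 2:
576010 ÷ 2 = 288005 remainder 0
288005 ÷ 2 = 144002 remainder 1
144002 ÷ 2 = 72001 remainder 0
72001 ÷ 2 = 36000 remainder 1
36000 ÷ 2 = 18000 remainder 0
18000 ÷ 2 = 9000 remainder 0
9000 ÷ 2 = 4500 remainder 0
4500 ÷ 2 = 2250 remainder 0
2250 ÷ 2 = 1125 remainder 0
1125 ÷ 2 = 562 remainder 1
562 ÷ 2 = 281 remainder 0
281 ÷ 2 = 140 remainder 1
140 ÷ 2 = 70 remainder 0
70 ÷ 2 = 35 remainder 0
35 ÷ 2 = 17 remainder 1
17 ÷ 2 = 8 remainder 1
8 ÷ 2 = 4 remainder 0
4 ÷ 2 = 2 remainder 0
2 ÷ 2 = 1 remainder 0
1 ÷ 2 = 0 remainder 1
Reading remainders bottom to top: 10001100101000001010



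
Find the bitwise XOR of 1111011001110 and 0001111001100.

XOR: 1 when bits differ
  1111011001110
^ 0001111001100
---------------
  1110100000010
Decimal: 7886 ^ 972 = 7426



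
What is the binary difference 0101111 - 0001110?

Method 1 - Direct subtraction (column by column from the right: bit − bit − borrow-in; if negative, add 2 and borrow 1 from the next column):
borrow: 0000000
        0101111
-       0001110
---------------
        0100001

Method 2 - Add two's complement:
Two's complement of 0001110: invert → 1110001, add 1 → 1110010
  0101111
+ 1110010
---------
 10100001  (end carry out of the top bit = 1)
Discarding the end carry: 0100001
Decimal check:
  0101111 = 32 + 8 + 4 + 2 + 1 = 47
  0001110 = 8 + 4 + 2 = 14
  47 - 14 = 33, and 0100001 = 32 + 1 = 33 ✓



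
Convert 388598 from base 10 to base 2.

Using repeated division by 2:
388598 ÷ 2 = 194299 remainder 0
194299 ÷ 2 = 97149 remainder 1
97149 ÷ 2 = 48574 remainder 1
48574 ÷ 2 = 24287 remainder 0
24287 ÷ 2 = 12143 remainder 1
12143 ÷ 2 = 6071 remainder 1
6071 ÷ 2 = 3035 remainder 1
3035 ÷ 2 = 1517 remainder 1
1517 ÷ 2 = 758 remainder 1
758 ÷ 2 = 379 remainder 0
379 ÷ 2 = 189 remainder 1
189 ÷ 2 = 94 remainder 1
94 ÷ 2 = 47 remainder 0
47 ÷ 2 = 23 remainder 1
23 ÷ 2 = 11 remainder 1
11 ÷ 2 = 5 remainder 1
5 ÷ 2 = 2 remainder 1
2 ÷ 2 = 1 remainder 0
1 ÷ 2 = 0 remainder 1
Reading remainders bottom to top: 1011110110111110110



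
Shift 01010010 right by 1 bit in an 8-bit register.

Original: 01010010 (decimal 82)
Shift right by 1 position
Drop the 1 low bit; fill with zero on the left
Result: 00101001 (decimal 41)
Equivalent: 82 >> 1 = 82 ÷ 2^1 = 41



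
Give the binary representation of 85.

Using repeated division by 2:
85 ÷ 2 = 42 remainder 1
42 ÷ 2 = 21 remainder 0
21 ÷ 2 = 10 remainder 1
10 ÷ 2 = 5 remainder 0
5 ÷ 2 = 2 remainder 1
2 ÷ 2 = 1 remainder 0
1 ÷ 2 = 0 remainder 1
Reading remainders bottom to top: 1010101



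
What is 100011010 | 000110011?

OR: 1 when either bit is 1
  100011010
| 000110011
-----------
  100111011
Decimal: 282 | 51 = 315



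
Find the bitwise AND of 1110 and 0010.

AND: 1 only when both bits are 1
  1110
& 0010
------
  0010
Decimal: 14 & 2 = 2



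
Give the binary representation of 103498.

Using repeated division by 2:
103498 ÷ 2 = 51749 remainder 0
51749 ÷ 2 = 25874 remainder 1
25874 ÷ 2 = 12937 remainder 0
12937 ÷ 2 = 6468 remainder 1
6468 ÷ 2 = 3234 remainder 0
3234 ÷ 2 = 1617 remainder 0
1617 ÷ 2 = 808 remainder 1
808 ÷ 2 = 404 remainder 0
404 ÷ 2 = 202 remainder 0
202 ÷ 2 = 101 remainder 0
101 ÷ 2 = 50 remainder 1
50 ÷ 2 = 25 remainder 0
25 ÷ 2 = 12 remainder 1
12 ÷ 2 = 6 remainder 0
6 ÷ 2 = 3 remainder 0
3 ÷ 2 = 1 remainder 1
1 ÷ 2 = 0 remainder 1
Reading remainders bottom to top: 11001010001001010



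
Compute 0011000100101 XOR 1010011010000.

XOR: 1 when bits differ
  0011000100101
^ 1010011010000
---------------
  1001011110101
Decimal: 1573 ^ 5328 = 4853



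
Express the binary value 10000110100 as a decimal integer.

Sum of powers of 2 for each 1-bit:
2^2 + 2^4 + 2^5 + 2^10
= 4 + 16 + 32 + 1024
= 1076



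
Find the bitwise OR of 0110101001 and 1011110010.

OR: 1 when either bit is 1
  0110101001
| 1011110010
------------
  1111111011
Decimal: 425 | 754 = 1019



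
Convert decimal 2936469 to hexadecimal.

Using repeated division by 16 (digits 10–15 are A–F):
2936469 ÷ 16 = 183529 remainder 5
183529 ÷ 16 = 11470 remainder 9
11470 ÷ 16 = 716 remainder 14 (E)
716 ÷ 16 = 44 remainder 12 (C)
44 ÷ 16 = 2 remainder 12 (C)
2 ÷ 16 = 0 remainder 2
Reading remainders bottom to top: 2CCE95



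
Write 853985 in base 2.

Using repeated division by 2:
853985 ÷ 2 = 426992 remainder 1
426992 ÷ 2 = 213496 remainder 0
213496 ÷ 2 = 106748 remainder 0
106748 ÷ 2 = 53374 remainder 0
53374 ÷ 2 = 26687 remainder 0
26687 ÷ 2 = 13343 remainder 1
13343 ÷ 2 = 6671 remainder 1
6671 ÷ 2 = 3335 remainder 1
3335 ÷ 2 = 1667 remainder 1
1667 ÷ 2 = 833 remainder 1
833 ÷ 2 = 416 remainder 1
416 ÷ 2 = 208 remainder 0
208 ÷ 2 = 104 remainder 0
104 ÷ 2 = 52 remainder 0
52 ÷ 2 = 26 remainder 0
26 ÷ 2 = 13 remainder 0
13 ÷ 2 = 6 remainder 1
6 ÷ 2 = 3 remainder 0
3 ÷ 2 = 1 remainder 1
1 ÷ 2 = 0 remainder 1
Reading remainders bottom to top: 11010000011111100001



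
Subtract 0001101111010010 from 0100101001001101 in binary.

Method 1 - Direct subtraction (column by column from the right: bit − bit − borrow-in; if negative, add 2 and borrow 1 from the next column):
borrow: 0111111111100100
        0100101001001101
-       0001101111010010
------------------------
        0010111001111011

Method 2 - Add two's complement:
Two's complement of 0001101111010010: invert → 1110010000101101, add 1 → 1110010000101110
  0100101001001101
+ 1110010000101110
------------------
 10010111001111011  (end carry out of the top bit = 1)
Discarding the end carry: 0010111001111011
Decimal check:
  0100101001001101 = 16384 + 2048 + 512 + 64 + 8 + 4 + 1 = 19021
  0001101111010010 = 4096 + 2048 + 512 + 256 + 128 + 64 + 16 + 2 = 7122
  19021 - 7122 = 11899, and 0010111001111011 = 8192 + 2048 + 1024 + 512 + 64 + 32 + 16 + 8 + 2 + 1 = 11899 ✓



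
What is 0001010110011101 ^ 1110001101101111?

XOR: 1 when bits differ
  0001010110011101
^ 1110001101101111
------------------
  1111011011110010
Decimal: 5533 ^ 58223 = 63218



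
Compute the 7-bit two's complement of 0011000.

Original: 0011000
Step 1 - Invert all bits: 1100111
Step 2 - Add 1: 1101000
Verification: 0011000 + 1101000 = 10000000; discarding the end carry (carry out of the top bit) leaves the 7-bit value 0000000, as required for x + (-x)



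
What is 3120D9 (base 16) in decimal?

Expand by place value (powers of 16):
Digit values: D = 13
3120D9 = 3 × 16^5 + 1 × 16^4 + 2 × 16^3 + 0 × 16^2 + 13 × 16^1 + 9 × 16^0
= 3 × 1048576 + 1 × 65536 + 2 × 4096 + 0 × 256 + 13 × 16 + 9 × 1
= 3145728 + 65536 + 8192 + 0 + 208 + 9
= 3219673



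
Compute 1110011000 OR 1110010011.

OR: 1 when either bit is 1
  1110011000
| 1110010011
------------
  1110011011
Decimal: 920 | 915 = 923



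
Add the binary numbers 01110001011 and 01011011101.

Add column by column from the right: bit + bit + carry-in; write the sum mod 2, carry 1 when the sum is 2 or 3.
carry:  11100111110
        01110001011
+       01011011101
-------------------
       011001101000
(the carry out of the leftmost column, 0, becomes the leading bit)
Decimal check:
  01110001011 = 512 + 256 + 128 + 8 + 2 + 1 = 907
  01011011101 = 512 + 128 + 64 + 16 + 8 + 4 + 1 = 733
  907 + 733 = 1640, and 011001101000 = 1024 + 512 + 64 + 32 + 8 = 1640 ✓



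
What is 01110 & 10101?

AND: 1 only when both bits are 1
  01110
& 10101
-------
  00100
Decimal: 14 & 21 = 4



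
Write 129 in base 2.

Using repeated division by 2:
129 ÷ 2 = 64 remainder 1
64 ÷ 2 = 32 remainder 0
32 ÷ 2 = 16 remainder 0
16 ÷ 2 = 8 remainder 0
8 ÷ 2 = 4 remainder 0
4 ÷ 2 = 2 remainder 0
2 ÷ 2 = 1 remainder 0
1 ÷ 2 = 0 remainder 1
Reading remainders bottom to top: 10000001



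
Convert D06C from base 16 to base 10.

Expand by place value (powers of 16):
Digit values: D = 13, C = 12
D06C = 13 × 16^3 + 0 × 16^2 + 6 × 16^1 + 12 × 16^0
= 13 × 4096 + 0 × 256 + 6 × 16 + 12 × 1
= 53248 + 0 + 96 + 12
= 53356



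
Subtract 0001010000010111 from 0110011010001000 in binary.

Method 1 - Direct subtraction (column by column from the right: bit − bit − borrow-in; if negative, add 2 and borrow 1 from the next column):
borrow: 0010000011101110
        0110011010001000
-       0001010000010111
------------------------
        0101001001110001

Method 2 - Add two's complement:
Two's complement of 0001010000010111: invert → 1110101111101000, add 1 → 1110101111101001
  0110011010001000
+ 1110101111101001
------------------
 10101001001110001  (end carry out of the top bit = 1)
Discarding the end carry: 0101001001110001
Decimal check:
  0110011010001000 = 16384 + 8192 + 1024 + 512 + 128 + 8 = 26248
  0001010000010111 = 4096 + 1024 + 16 + 4 + 2 + 1 = 5143
  26248 - 5143 = 21105, and 0101001001110001 = 16384 + 4096 + 512 + 64 + 32 + 16 + 1 = 21105 ✓



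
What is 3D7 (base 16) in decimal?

Expand by place value (powers of 16):
Digit values: D = 13
3D7 = 3 × 16^2 + 13 × 16^1 + 7 × 16^0
= 3 × 256 + 13 × 16 + 7 × 1
= 768 + 208 + 7
= 983



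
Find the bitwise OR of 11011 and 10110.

OR: 1 when either bit is 1
  11011
| 10110
-------
  11111
Decimal: 27 | 22 = 31



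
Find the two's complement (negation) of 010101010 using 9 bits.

Original: 010101010
Step 1 - Invert all bits: 101010101
Step 2 - Add 1: 101010110
Verification: 010101010 + 101010110 = 1000000000; discarding the end carry (carry out of the top bit) leaves the 9-bit value 000000000, as required for x + (-x)



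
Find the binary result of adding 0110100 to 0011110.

Add column by column from the right: bit + bit + carry-in; write the sum mod 2, carry 1 when the sum is 2 or 3.
carry:  1111000
        0110100
+       0011110
---------------
       01010010
(the carry out of the leftmost column, 0, becomes the leading bit)
Decimal check:
  0110100 = 32 + 16 + 4 = 52
  0011110 = 16 + 8 + 4 + 2 = 30
  52 + 30 = 82, and 01010010 = 64 + 16 + 2 = 82 ✓



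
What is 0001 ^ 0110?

XOR: 1 when bits differ
  0001
^ 0110
------
  0111
Decimal: 1 ^ 6 = 7



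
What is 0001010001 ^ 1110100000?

XOR: 1 when bits differ
  0001010001
^ 1110100000
------------
  1111110001
Decimal: 81 ^ 928 = 1009



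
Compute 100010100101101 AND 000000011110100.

AND: 1 only when both bits are 1
  100010100101101
& 000000011110100
-----------------
  000000000100100
Decimal: 17709 & 244 = 36



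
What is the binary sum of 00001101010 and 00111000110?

Add column by column from the right: bit + bit + carry-in; write the sum mod 2, carry 1 when the sum is 2 or 3.
carry:  01110011100
        00001101010
+       00111000110
-------------------
       001000110000
(the carry out of the leftmost column, 0, becomes the leading bit)
Decimal check:
  00001101010 = 64 + 32 + 8 + 2 = 106
  00111000110 = 256 + 128 + 64 + 4 + 2 = 454
  106 + 454 = 560, and 001000110000 = 512 + 32 + 16 = 560 ✓



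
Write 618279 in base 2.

Using repeated division by 2:
618279 ÷ 2 = 309139 remainder 1
309139 ÷ 2 = 154569 remainder 1
154569 ÷ 2 = 77284 remainder 1
77284 ÷ 2 = 38642 remainder 0
38642 ÷ 2 = 19321 remainder 0
19321 ÷ 2 = 9660 remainder 1
9660 ÷ 2 = 4830 remainder 0
4830 ÷ 2 = 2415 remainder 0
2415 ÷ 2 = 1207 remainder 1
1207 ÷ 2 = 603 remainder 1
603 ÷ 2 = 301 remainder 1
301 ÷ 2 = 150 remainder 1
150 ÷ 2 = 75 remainder 0
75 ÷ 2 = 37 remainder 1
37 ÷ 2 = 18 remainder 1
18 ÷ 2 = 9 remainder 0
9 ÷ 2 = 4 remainder 1
4 ÷ 2 = 2 remainder 0
2 ÷ 2 = 1 remainder 0
1 ÷ 2 = 0 remainder 1
Reading remainders bottom to top: 10010110111100100111



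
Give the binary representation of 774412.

Using repeated division by 2:
774412 ÷ 2 = 387206 remainder 0
387206 ÷ 2 = 193603 remainder 0
193603 ÷ 2 = 96801 remainder 1
96801 ÷ 2 = 48400 remainder 1
48400 ÷ 2 = 24200 remainder 0
24200 ÷ 2 = 12100 remainder 0
12100 ÷ 2 = 6050 remainder 0
6050 ÷ 2 = 3025 remainder 0
3025 ÷ 2 = 1512 remainder 1
1512 ÷ 2 = 756 remainder 0
756 ÷ 2 = 378 remainder 0
378 ÷ 2 = 189 remainder 0
189 ÷ 2 = 94 remainder 1
94 ÷ 2 = 47 remainder 0
47 ÷ 2 = 23 remainder 1
23 ÷ 2 = 11 remainder 1
11 ÷ 2 = 5 remainder 1
5 ÷ 2 = 2 remainder 1
2 ÷ 2 = 1 remainder 0
1 ÷ 2 = 0 remainder 1
Reading remainders bottom to top: 10111101000100001100



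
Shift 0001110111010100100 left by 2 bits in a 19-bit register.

Original: 0001110111010100100 (decimal 61092)
Shift left by 2 positions
Append 2 zeros on the right
Result: 0111011101010010000 (decimal 244368)
Equivalent: 61092 << 2 = 61092 × 2^2 = 244368

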